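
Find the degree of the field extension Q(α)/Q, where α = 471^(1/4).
[Q(α):Q] = 4

α is a root of x^4 - 471. By Eisenstein's criterion at the prime p = 3 (which divides the constant term 471 but p^2 = 9 does not, since 471 is squarefree), x^4 - 471 is irreducible over Q. Hence [Q(α):Q] = 4.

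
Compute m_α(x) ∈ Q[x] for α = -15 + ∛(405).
m_α(x) = x^3 + 45x^2 + 675x + 2970

Set β = α + 15 = ∛(405), so β^3 = 405. Then (α + 15)^3 - 405 = 0, i.e. α is a root of g(x) = (x + 15)^3 - 405 = x^3 + 45x^2 + 675x + 2970. Since g(x) = h(x + 15) where h(x) = x^3 - 405, and h is irreducible over Q (because 405 is not a perfect cube, so h has no rational root, and a monic cubic with no rational root is irreducible), g is also irreducible (irreducibility is preserved under the substitution x → x + 15). Hence m_α(x) = x^3 + 45x^2 + 675x + 2970.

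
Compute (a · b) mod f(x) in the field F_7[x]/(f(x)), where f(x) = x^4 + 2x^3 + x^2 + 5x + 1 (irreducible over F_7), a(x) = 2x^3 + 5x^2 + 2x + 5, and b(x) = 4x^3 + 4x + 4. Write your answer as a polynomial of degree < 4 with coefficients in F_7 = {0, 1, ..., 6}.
a · b ≡ 4x^3 + 3x + 6 (mod f(x))

Multiply in F_7[x]: a(x)·b(x) = (2x^3 + 5x^2 + 2x + 5)·(4x^3 + 4x + 4) = x^6 + 6x^5 + 2x^4 + 6x^3 + 6. This has degree ≥ 4, so divide by f(x) over F_7: x^6 + 6x^5 + 2x^4 + 6x^3 + 6 = (x^2 + 4x)·(x^4 + 2x^3 + x^2 + 5x + 1) + (4x^3 + 3x + 6). Hence a·b ≡ 4x^3 + 3x + 6 (mod f). (F_7[x]/(f) is a field with 7^4 = 2401 elements since f is irreducible of degree 4.)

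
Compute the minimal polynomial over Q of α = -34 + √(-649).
m_α(x) = x^2 + 68x + 1805

From α + 34 = √(-649), squaring gives (α + 34)^2 = -649, i.e. α^2 + 68α + 1156 = -649, so α^2 + 68α + 1805 = 0. The discriminant of x^2 + 68x + 1805 is (68)^2 - 4·(1805) = 4624 - 7220 = -2596, and 4·(-649) is not a perfect square in Q since -649 is squarefree and ≠ 1. Hence x^2 + 68x + 1805 is irreducible over Q and is the minimal polynomial of α.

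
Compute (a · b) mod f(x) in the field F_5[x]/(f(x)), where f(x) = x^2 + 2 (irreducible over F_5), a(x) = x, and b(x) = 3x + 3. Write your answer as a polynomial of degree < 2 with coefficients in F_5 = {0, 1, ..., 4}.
a · b ≡ 3x + 4 (mod f(x))

Multiply in F_5[x]: a(x)·b(x) = (x)·(3x + 3) = 3x^2 + 3x. This has degree ≥ 2, so divide by f(x) over F_5: 3x^2 + 3x = (3)·(x^2 + 2) + (3x + 4). Hence a·b ≡ 3x + 4 (mod f). (F_5[x]/(f) is a field with 5^2 = 25 elements since f is irreducible of degree 2.)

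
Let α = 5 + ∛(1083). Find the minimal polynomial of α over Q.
m_α(x) = x^3 - 15x^2 + 75x - 1208

Set β = α - 5 = ∛(1083), so β^3 = 1083. Then (α - 5)^3 - 1083 = 0, i.e. α is a root of g(x) = (x - 5)^3 - 1083 = x^3 - 15x^2 + 75x - 1208. Since g(x) = h(x - 5) where h(x) = x^3 - 1083, and h is irreducible over Q (because 1083 is not a perfect cube, so h has no rational root, and a monic cubic with no rational root is irreducible), g is also irreducible (irreducibility is preserved under the substitution x → x - 5). Hence m_α(x) = x^3 - 15x^2 + 75x - 1208.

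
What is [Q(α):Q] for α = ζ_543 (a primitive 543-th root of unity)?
[Q(α):Q] = 360

The minimal polynomial of ζ_543 over Q is the 543-th cyclotomic polynomial Φ_543(x), which is irreducible over Q and has degree φ(543) = 360. Hence [Q(α):Q] = φ(543) = 360.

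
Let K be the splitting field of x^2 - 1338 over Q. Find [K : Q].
[K : Q] = 2

f(x) = x^2 - 1338 factors as (x - √1338)(x + √1338). The splitting field is K = Q(√1338). Since 1338 is squarefree and > 1, it is not a perfect square, so x^2 - 1338 is irreducible over Q and [Q(√1338) : Q] = 2. Hence [K : Q] = 2.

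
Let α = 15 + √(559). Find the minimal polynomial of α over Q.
m_α(x) = x^2 - 30x - 334

From α - 15 = √(559), squaring gives (α - 15)^2 = 559, i.e. α^2 - 30α + 225 = 559, so α^2 - 30α - 334 = 0. The discriminant of x^2 - 30x - 334 is (-30)^2 - 4·(-334) = 900 + 1336 = 2236, and 4·(559) is not a perfect square in Q since 559 is squarefree and ≠ 1. Hence x^2 - 30x - 334 is irreducible over Q and is the minimal polynomial of α.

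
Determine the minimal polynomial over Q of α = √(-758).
m_α(x) = x^2 + 758

α satisfies α^2 + 758 = 0, so x^2 + 758 annihilates α. Since d = -758 is squarefree and ≠ 1, it is not a perfect square in Q, so x^2 + 758 has no rational root and is therefore irreducible over Q (a degree-2 polynomial over a field is irreducible iff it has no root). Hence m_α(x) = x^2 + 758.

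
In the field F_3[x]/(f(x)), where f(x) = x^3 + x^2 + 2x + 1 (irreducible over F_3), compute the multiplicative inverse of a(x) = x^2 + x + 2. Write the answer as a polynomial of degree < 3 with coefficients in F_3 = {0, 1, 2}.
a(x)^(-1) ≡ 2x (mod f(x))

Since f is irreducible over F_3, F_3[x]/(f) is a field and a(x) ≠ 0 has an inverse. Apply the extended Euclidean algorithm to f(x) and a(x) in F_3[x]: f(x) = (x)·a(x) + (1). The last nonzero remainder is the constant 1 = gcd(f, a) in F_3. Back-substituting through the division chain expresses 1 = s(x)·a(x) + t(x)·f(x) with s(x) ≡ 2x (mod f), so a(x)^(-1) ≡ s(x) = 2x (mod f). Check: (x^2 + x + 2)·(2x) = 2x^3 + 2x^2 + x ≡ 1 (mod x^3 + x^2 + 2x + 1).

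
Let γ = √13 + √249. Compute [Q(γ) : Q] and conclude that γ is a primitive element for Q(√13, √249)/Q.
[Q(γ) : Q] = 4 (equivalently, Q(γ) = Q(√13, √249))

Obviously Q(γ) ⊆ Q(√13, √249), and [Q(√13, √249):Q] = 4 (since 13, 249 are distinct squarefree integers > 1 with 3237 not a perfect square). To show equality we compute the minimal polynomial of γ. From γ = √13 + √249: γ^2 = 13 + 2√(3237) + 249 = 262 + 2√(3237), so γ^2 - 262 = 2√(3237); squaring, (γ^2 - 262)^2 = 4·3237, i.e. γ^4 - 524γ^2 + 68644 - 12948 = 0, i.e. γ^4 - 524γ^2 + 55696 = 0. So γ is a root of x^4 - 524x^2 + 55696. This polynomial is irreducible over Q: it has no rational root (each ±√13 ± √249 is irrational), and any factorization into two quadratics over Q would force √(3237) ∈ Q (pairing opposite roots) or √13, √249 ∈ Q (other pairings), all impossible. Hence [Q(γ):Q] = 4 = [Q(√13, √249):Q], so Q(γ) = Q(√13, √249).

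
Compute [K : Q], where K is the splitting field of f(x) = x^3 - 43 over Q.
[K : Q] = 6

The roots of x^3 - 43 are ∛43, ω∛43, ω^2∛43 where ω = e^(2πi/3) is a primitive cube root of unity, so K = Q(∛43, ω). Now [Q(∛43):Q] = 3 (since 43 is not a perfect cube, x^3 - 43 is irreducible) and [Q(ω):Q] = 2. Both 2 and 3 divide [K:Q], and [K:Q] ≤ 3·2 = 6, so [K:Q] = 6. (Equivalently: Q(∛43) ⊂ R but ω ∉ R, so [K : Q(∛43)] = 2.)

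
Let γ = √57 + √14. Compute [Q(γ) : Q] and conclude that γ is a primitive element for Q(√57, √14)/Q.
[Q(γ) : Q] = 4 (equivalently, Q(γ) = Q(√57, √14))

Obviously Q(γ) ⊆ Q(√57, √14), and [Q(√57, √14):Q] = 4 (since 57, 14 are distinct squarefree integers > 1 with 798 not a perfect square). To show equality we compute the minimal polynomial of γ. From γ = √57 + √14: γ^2 = 57 + 2√(798) + 14 = 71 + 2√(798), so γ^2 - 71 = 2√(798); squaring, (γ^2 - 71)^2 = 4·798, i.e. γ^4 - 142γ^2 + 5041 - 3192 = 0, i.e. γ^4 - 142γ^2 + 1849 = 0. So γ is a root of x^4 - 142x^2 + 1849. This polynomial is irreducible over Q: it has no rational root (each ±√57 ± √14 is irrational), and any factorization into two quadratics over Q would force √(798) ∈ Q (pairing opposite roots) or √57, √14 ∈ Q (other pairings), all impossible. Hence [Q(γ):Q] = 4 = [Q(√57, √14):Q], so Q(γ) = Q(√57, √14).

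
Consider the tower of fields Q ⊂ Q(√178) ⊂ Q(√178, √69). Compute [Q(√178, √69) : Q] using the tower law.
[Q(√178, √69) : Q] = 4

[Q(√178):Q] = 2 (min poly x^2 - 178, irreducible since 178 is squarefree > 1). For the top step, suppose √69 ∈ Q(√178), say √69 = c + d√178 with c, d ∈ Q. Squaring: 69 = c^2 + 178d^2 + 2cd√178. Since √178 ∉ Q this forces 2cd = 0. If d = 0 then √69 = c ∈ Q, contradicting 69 squarefree > 1. If c = 0 then 69 = 178d^2, so 178·69 = (178d)^2 is a perfect square in Q — but 178·69 = 12282 is not a perfect square (since 178 and 69 are distinct squarefree integers). Contradiction. Hence √69 ∉ Q(√178), so x^2 - 69 stays irreducible over Q(√178) and [Q(√178, √69) : Q(√178)] = 2. By the tower law, [Q(√178, √69) : Q] = 2 · 2 = 4.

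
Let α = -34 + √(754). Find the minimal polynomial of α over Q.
m_α(x) = x^2 + 68x + 402

From α + 34 = √(754), squaring gives (α + 34)^2 = 754, i.e. α^2 + 68α + 1156 = 754, so α^2 + 68α + 402 = 0. The discriminant of x^2 + 68x + 402 is (68)^2 - 4·(402) = 4624 - 1608 = 3016, and 4·(754) is not a perfect square in Q since 754 is squarefree and ≠ 1. Hence x^2 + 68x + 402 is irreducible over Q and is the minimal polynomial of α.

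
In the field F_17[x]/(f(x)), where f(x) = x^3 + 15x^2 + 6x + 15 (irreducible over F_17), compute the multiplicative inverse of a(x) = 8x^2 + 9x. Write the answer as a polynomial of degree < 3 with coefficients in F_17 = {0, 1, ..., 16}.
a(x)^(-1) ≡ 13x^2 + 3x + 15 (mod f(x))

Since f is irreducible over F_17, F_17[x]/(f) is a field and a(x) ≠ 0 has an inverse. Apply the extended Euclidean algorithm to f(x) and a(x) in F_17[x]: f(x) = (15x + 2)·a(x) + (5x + 15);  a(x) = (5x + 14)·(5x + 15) + (11). The last nonzero remainder is the constant 11 = gcd(f, a) in F_17. Back-substituting through the division chain expresses 11 = s(x)·a(x) + t(x)·f(x) with s(x) ≡ 7x^2 + 16x + 12 (mod f), so (7x^2 + 16x + 12)·a(x) ≡ 11 (mod f). Multiplying by 11^(-1) ≡ 14 in F_17 gives a(x)^(-1) ≡ 14·(7x^2 + 16x + 12) ≡ 13x^2 + 3x + 15 (mod f). Check: (8x^2 + 9x)·(13x^2 + 3x + 15) = 2x^4 + 5x^3 + 11x^2 + 16x ≡ 1 (mod x^3 + 15x^2 + 6x + 15).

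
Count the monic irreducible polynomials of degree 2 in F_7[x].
There are 21 monic irreducible polynomials of degree 2 over F_7

Each element of F_{7^2} that lies in no proper subfield is a root of exactly one monic irreducible of degree 2 over F_7, and each such polynomial has 2 distinct roots in F_{7^2}. By Möbius inversion the count is N_7(2) = (1/2) Σ_{d|2} μ(2/d) · 7^d = (1/2)(μ(2)·7^1 + μ(1)·7^2) = 42/2 = 21.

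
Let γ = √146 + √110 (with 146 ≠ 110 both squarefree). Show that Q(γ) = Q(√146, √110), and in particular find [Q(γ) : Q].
[Q(γ) : Q] = 4 (equivalently, Q(γ) = Q(√146, √110))

Obviously Q(γ) ⊆ Q(√146, √110), and [Q(√146, √110):Q] = 4 (since 146, 110 are distinct squarefree integers > 1 with 16060 not a perfect square). To show equality we compute the minimal polynomial of γ. From γ = √146 + √110: γ^2 = 146 + 2√(16060) + 110 = 256 + 2√(16060), so γ^2 - 256 = 2√(16060); squaring, (γ^2 - 256)^2 = 4·16060, i.e. γ^4 - 512γ^2 + 65536 - 64240 = 0, i.e. γ^4 - 512γ^2 + 1296 = 0. So γ is a root of x^4 - 512x^2 + 1296. This polynomial is irreducible over Q: it has no rational root (each ±√146 ± √110 is irrational), and any factorization into two quadratics over Q would force √(16060) ∈ Q (pairing opposite roots) or √146, √110 ∈ Q (other pairings), all impossible. Hence [Q(γ):Q] = 4 = [Q(√146, √110):Q], so Q(γ) = Q(√146, √110).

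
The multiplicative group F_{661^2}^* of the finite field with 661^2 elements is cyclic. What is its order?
|F_{661^2}^*| = 436920

F_{661^2} has 661^2 = 436921 elements; its multiplicative group consists of all nonzero elements, so |F_{661^2}^*| = 436921 - 1 = 436920. (It is cyclic since any finite subgroup of the multiplicative group of a field is cyclic.)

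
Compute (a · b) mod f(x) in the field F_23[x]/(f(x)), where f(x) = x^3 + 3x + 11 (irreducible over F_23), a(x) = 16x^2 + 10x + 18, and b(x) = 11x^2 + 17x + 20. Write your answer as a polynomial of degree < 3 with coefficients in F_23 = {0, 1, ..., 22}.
a · b ≡ 22x^2 + 22 (mod f(x))

Multiply in F_23[x]: a(x)·b(x) = (16x^2 + 10x + 18)·(11x^2 + 17x + 20) = 15x^4 + 14x^3 + 21x^2 + 15. This has degree ≥ 3, so divide by f(x) over F_23: 15x^4 + 14x^3 + 21x^2 + 15 = (15x + 14)·(x^3 + 3x + 11) + (22x^2 + 22). Hence a·b ≡ 22x^2 + 22 (mod f). (F_23[x]/(f) is a field with 23^3 = 12167 elements since f is irreducible of degree 3.)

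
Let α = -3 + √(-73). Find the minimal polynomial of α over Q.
m_α(x) = x^2 + 6x + 82

From α + 3 = √(-73), squaring gives (α + 3)^2 = -73, i.e. α^2 + 6α + 9 = -73, so α^2 + 6α + 82 = 0. The discriminant of x^2 + 6x + 82 is (6)^2 - 4·(82) = 36 - 328 = -292, and 4·(-73) is not a perfect square in Q since -73 is squarefree and ≠ 1. Hence x^2 + 6x + 82 is irreducible over Q and is the minimal polynomial of α.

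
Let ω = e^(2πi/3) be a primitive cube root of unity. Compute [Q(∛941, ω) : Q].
[Q(∛941, ω) : Q] = 6

[Q(∛941):Q] = 3 (min poly x^3 - 941, irreducible since 941 is not a perfect cube). [Q(ω):Q] = 2 (min poly x^2 + x + 1). Since Q(∛941) ⊂ R and ω ∉ R, we have ω ∉ Q(∛941), so x^2 + x + 1 remains irreducible over Q(∛941) and [Q(∛941, ω) : Q(∛941)] = 2. By the tower law, [Q(∛941, ω) : Q] = 3 · 2 = 6. (In fact Q(∛941, ω) is the splitting field of x^3 - 941 over Q.)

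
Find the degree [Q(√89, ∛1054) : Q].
[Q(√89, ∛1054) : Q] = 6

Let L = Q(√89, ∛1054). Since Q(√89) ⊂ L and [Q(√89):Q] = 2, the tower law gives 2 | [L:Q]. Likewise Q(∛1054) ⊂ L with [Q(∛1054):Q] = 3 (because 1054 is not a perfect cube), so 3 | [L:Q]. As gcd(2,3) = 1, [L:Q] is divisible by 6. Conversely L is generated over Q by √89 and ∛1054, so [L:Q] ≤ 2·3 = 6. Therefore [Q(√89, ∛1054) : Q] = 6.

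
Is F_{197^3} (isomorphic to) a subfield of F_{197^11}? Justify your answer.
No: F_{197^3} is not a subfield of F_{197^11}

F_{p^m} embeds in F_{p^n} iff m | n. Here 3 ∤ 11 (since 11 = 3·3 + 2 with remainder 2 ≠ 0), so F_{197^3} is not a subfield of F_{197^11}. Equivalently: if it were, the tower law would give 3 = [F_{197^3}:F_197] dividing [F_{197^11}:F_197] = 11, contradiction.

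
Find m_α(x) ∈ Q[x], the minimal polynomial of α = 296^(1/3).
m_α(x) = x^3 - 296

α satisfies α^3 = 296, so x^3 - 296 annihilates α. By the rational root test, a rational root p/q (in lowest terms) of x^3 - 296 would satisfy p^3 = 296 q^3, forcing q = 1 and p^3 = 296; but 296 is not a perfect cube, contradiction. A monic cubic over Q with no rational root is irreducible (any nontrivial factorization would include a linear factor). Hence x^3 - 296 is the minimal polynomial of α, and in particular [Q(α):Q] = 3.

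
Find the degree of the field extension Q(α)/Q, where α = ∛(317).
[Q(α):Q] = 3

The minimal polynomial of α is x^3 - 317, irreducible over Q since 317 is not a perfect cube (so x^3 - 317 has no rational root). Hence [Q(α):Q] = deg(m_α) = 3.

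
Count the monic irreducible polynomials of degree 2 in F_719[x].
There are 258121 monic irreducible polynomials of degree 2 over F_719

Each element of F_{719^2} that lies in no proper subfield is a root of exactly one monic irreducible of degree 2 over F_719, and each such polynomial has 2 distinct roots in F_{719^2}. By Möbius inversion the count is N_719(2) = (1/2) Σ_{d|2} μ(2/d) · 719^d = (1/2)(μ(2)·719^1 + μ(1)·719^2) = 516242/2 = 258121.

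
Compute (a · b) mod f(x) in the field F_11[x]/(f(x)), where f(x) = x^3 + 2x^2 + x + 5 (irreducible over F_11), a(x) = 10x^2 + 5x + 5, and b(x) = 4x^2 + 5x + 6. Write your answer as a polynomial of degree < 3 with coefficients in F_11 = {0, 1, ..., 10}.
a · b ≡ 8x^2 + 8x + 3 (mod f(x))

Multiply in F_11[x]: a(x)·b(x) = (10x^2 + 5x + 5)·(4x^2 + 5x + 6) = 7x^4 + 4x^3 + 6x^2 + 8. This has degree ≥ 3, so divide by f(x) over F_11: 7x^4 + 4x^3 + 6x^2 + 8 = (7x + 1)·(x^3 + 2x^2 + x + 5) + (8x^2 + 8x + 3). Hence a·b ≡ 8x^2 + 8x + 3 (mod f). (F_11[x]/(f) is a field with 11^3 = 1331 elements since f is irreducible of degree 3.)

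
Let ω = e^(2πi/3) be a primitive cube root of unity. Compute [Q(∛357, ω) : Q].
[Q(∛357, ω) : Q] = 6

[Q(∛357):Q] = 3 (min poly x^3 - 357, irreducible since 357 is not a perfect cube). [Q(ω):Q] = 2 (min poly x^2 + x + 1). Since Q(∛357) ⊂ R and ω ∉ R, we have ω ∉ Q(∛357), so x^2 + x + 1 remains irreducible over Q(∛357) and [Q(∛357, ω) : Q(∛357)] = 2. By the tower law, [Q(∛357, ω) : Q] = 3 · 2 = 6. (In fact Q(∛357, ω) is the splitting field of x^3 - 357 over Q.)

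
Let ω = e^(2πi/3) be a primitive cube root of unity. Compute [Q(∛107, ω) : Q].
[Q(∛107, ω) : Q] = 6

[Q(∛107):Q] = 3 (min poly x^3 - 107, irreducible since 107 is not a perfect cube). [Q(ω):Q] = 2 (min poly x^2 + x + 1). Since Q(∛107) ⊂ R and ω ∉ R, we have ω ∉ Q(∛107), so x^2 + x + 1 remains irreducible over Q(∛107) and [Q(∛107, ω) : Q(∛107)] = 2. By the tower law, [Q(∛107, ω) : Q] = 3 · 2 = 6. (In fact Q(∛107, ω) is the splitting field of x^3 - 107 over Q.)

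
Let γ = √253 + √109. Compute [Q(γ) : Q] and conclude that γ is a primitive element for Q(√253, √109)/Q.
[Q(γ) : Q] = 4 (equivalently, Q(γ) = Q(√253, √109))

Obviously Q(γ) ⊆ Q(√253, √109), and [Q(√253, √109):Q] = 4 (since 253, 109 are distinct squarefree integers > 1 with 27577 not a perfect square). To show equality we compute the minimal polynomial of γ. From γ = √253 + √109: γ^2 = 253 + 2√(27577) + 109 = 362 + 2√(27577), so γ^2 - 362 = 2√(27577); squaring, (γ^2 - 362)^2 = 4·27577, i.e. γ^4 - 724γ^2 + 131044 - 110308 = 0, i.e. γ^4 - 724γ^2 + 20736 = 0. So γ is a root of x^4 - 724x^2 + 20736. This polynomial is irreducible over Q: it has no rational root (each ±√253 ± √109 is irrational), and any factorization into two quadratics over Q would force √(27577) ∈ Q (pairing opposite roots) or √253, √109 ∈ Q (other pairings), all impossible. Hence [Q(γ):Q] = 4 = [Q(√253, √109):Q], so Q(γ) = Q(√253, √109).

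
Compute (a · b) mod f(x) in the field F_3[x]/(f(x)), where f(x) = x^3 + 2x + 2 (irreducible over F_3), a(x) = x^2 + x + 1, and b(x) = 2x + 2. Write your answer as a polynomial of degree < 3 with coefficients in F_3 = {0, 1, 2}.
a · b ≡ x^2 + 1 (mod f(x))

Multiply in F_3[x]: a(x)·b(x) = (x^2 + x + 1)·(2x + 2) = 2x^3 + x^2 + x + 2. This has degree ≥ 3, so divide by f(x) over F_3: 2x^3 + x^2 + x + 2 = (2)·(x^3 + 2x + 2) + (x^2 + 1). Hence a·b ≡ x^2 + 1 (mod f). (F_3[x]/(f) is a field with 3^3 = 27 elements since f is irreducible of degree 3.)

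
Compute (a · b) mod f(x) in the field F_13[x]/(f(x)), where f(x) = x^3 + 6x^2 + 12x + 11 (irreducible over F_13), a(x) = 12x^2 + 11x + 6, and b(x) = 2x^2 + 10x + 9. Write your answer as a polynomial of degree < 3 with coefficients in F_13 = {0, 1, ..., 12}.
a · b ≡ 6x^2 + 10x + 11 (mod f(x))

Multiply in F_13[x]: a(x)·b(x) = (12x^2 + 11x + 6)·(2x^2 + 10x + 9) = 11x^4 + 12x^3 + 9x^2 + 3x + 2. This has degree ≥ 3, so divide by f(x) over F_13: 11x^4 + 12x^3 + 9x^2 + 3x + 2 = (11x + 11)·(x^3 + 6x^2 + 12x + 11) + (6x^2 + 10x + 11). Hence a·b ≡ 6x^2 + 10x + 11 (mod f). (F_13[x]/(f) is a field with 13^3 = 2197 elements since f is irreducible of degree 3.)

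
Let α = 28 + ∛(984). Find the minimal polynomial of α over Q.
m_α(x) = x^3 - 84x^2 + 2352x - 22936

Set β = α - 28 = ∛(984), so β^3 = 984. Then (α - 28)^3 - 984 = 0, i.e. α is a root of g(x) = (x - 28)^3 - 984 = x^3 - 84x^2 + 2352x - 22936. Since g(x) = h(x - 28) where h(x) = x^3 - 984, and h is irreducible over Q (because 984 is not a perfect cube, so h has no rational root, and a monic cubic with no rational root is irreducible), g is also irreducible (irreducibility is preserved under the substitution x → x - 28). Hence m_α(x) = x^3 - 84x^2 + 2352x - 22936.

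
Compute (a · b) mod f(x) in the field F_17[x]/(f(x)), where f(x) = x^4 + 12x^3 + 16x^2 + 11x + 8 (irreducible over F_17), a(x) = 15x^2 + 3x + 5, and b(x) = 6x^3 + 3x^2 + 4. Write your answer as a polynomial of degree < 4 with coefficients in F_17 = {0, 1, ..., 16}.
a · b ≡ 8x^3 + 6x^2 + 7x + 13 (mod f(x))

Multiply in F_17[x]: a(x)·b(x) = (15x^2 + 3x + 5)·(6x^3 + 3x^2 + 4) = 5x^5 + 12x^4 + 5x^3 + 7x^2 + 12x + 3. This has degree ≥ 4, so divide by f(x) over F_17: 5x^5 + 12x^4 + 5x^3 + 7x^2 + 12x + 3 = (5x + 3)·(x^4 + 12x^3 + 16x^2 + 11x + 8) + (8x^3 + 6x^2 + 7x + 13). Hence a·b ≡ 8x^3 + 6x^2 + 7x + 13 (mod f). (F_17[x]/(f) is a field with 17^4 = 83521 elements since f is irreducible of degree 4.)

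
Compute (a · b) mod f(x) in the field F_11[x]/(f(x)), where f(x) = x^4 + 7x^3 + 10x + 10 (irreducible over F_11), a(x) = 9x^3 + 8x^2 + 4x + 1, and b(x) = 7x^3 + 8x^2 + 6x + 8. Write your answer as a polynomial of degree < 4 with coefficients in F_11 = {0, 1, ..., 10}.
a · b ≡ 5x + 2 (mod f(x))

Multiply in F_11[x]: a(x)·b(x) = (9x^3 + 8x^2 + 4x + 1)·(7x^3 + 8x^2 + 6x + 8) = 8x^6 + 7x^5 + 3x^4 + 5x^3 + 8x^2 + 5x + 8. This has degree ≥ 4, so divide by f(x) over F_11: 8x^6 + 7x^5 + 3x^4 + 5x^3 + 8x^2 + 5x + 8 = (8x^2 + 6x + 5)·(x^4 + 7x^3 + 10x + 10) + (5x + 2). Hence a·b ≡ 5x + 2 (mod f). (F_11[x]/(f) is a field with 11^4 = 14641 elements since f is irreducible of degree 4.)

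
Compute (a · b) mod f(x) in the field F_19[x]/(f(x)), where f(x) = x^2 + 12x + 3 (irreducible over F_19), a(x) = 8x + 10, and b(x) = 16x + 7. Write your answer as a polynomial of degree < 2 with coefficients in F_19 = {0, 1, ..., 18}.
a · b ≡ 10x + 9 (mod f(x))

Multiply in F_19[x]: a(x)·b(x) = (8x + 10)·(16x + 7) = 14x^2 + 7x + 13. This has degree ≥ 2, so divide by f(x) over F_19: 14x^2 + 7x + 13 = (14)·(x^2 + 12x + 3) + (10x + 9). Hence a·b ≡ 10x + 9 (mod f). (F_19[x]/(f) is a field with 19^2 = 361 elements since f is irreducible of degree 2.)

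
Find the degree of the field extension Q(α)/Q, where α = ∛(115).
[Q(α):Q] = 3

The minimal polynomial of α is x^3 - 115, irreducible over Q since 115 is not a perfect cube (so x^3 - 115 has no rational root). Hence [Q(α):Q] = deg(m_α) = 3.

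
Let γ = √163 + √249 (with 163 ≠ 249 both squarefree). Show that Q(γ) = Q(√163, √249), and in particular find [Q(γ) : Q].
[Q(γ) : Q] = 4 (equivalently, Q(γ) = Q(√163, √249))

Obviously Q(γ) ⊆ Q(√163, √249), and [Q(√163, √249):Q] = 4 (since 163, 249 are distinct squarefree integers > 1 with 40587 not a perfect square). To show equality we compute the minimal polynomial of γ. From γ = √163 + √249: γ^2 = 163 + 2√(40587) + 249 = 412 + 2√(40587), so γ^2 - 412 = 2√(40587); squaring, (γ^2 - 412)^2 = 4·40587, i.e. γ^4 - 824γ^2 + 169744 - 162348 = 0, i.e. γ^4 - 824γ^2 + 7396 = 0. So γ is a root of x^4 - 824x^2 + 7396. This polynomial is irreducible over Q: it has no rational root (each ±√163 ± √249 is irrational), and any factorization into two quadratics over Q would force √(40587) ∈ Q (pairing opposite roots) or √163, √249 ∈ Q (other pairings), all impossible. Hence [Q(γ):Q] = 4 = [Q(√163, √249):Q], so Q(γ) = Q(√163, √249).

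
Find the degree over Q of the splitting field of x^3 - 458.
[K : Q] = 6

The roots of x^3 - 458 are ∛458, ω∛458, ω^2∛458 where ω = e^(2πi/3) is a primitive cube root of unity, so K = Q(∛458, ω). Now [Q(∛458):Q] = 3 (since 458 is not a perfect cube, x^3 - 458 is irreducible) and [Q(ω):Q] = 2. Both 2 and 3 divide [K:Q], and [K:Q] ≤ 3·2 = 6, so [K:Q] = 6. (Equivalently: Q(∛458) ⊂ R but ω ∉ R, so [K : Q(∛458)] = 2.)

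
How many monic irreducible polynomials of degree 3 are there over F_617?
There are 78294832 monic irreducible polynomials of degree 3 over F_617

Each element of F_{617^3} that lies in no proper subfield is a root of exactly one monic irreducible of degree 3 over F_617, and each such polynomial has 3 distinct roots in F_{617^3}. By Möbius inversion the count is N_617(3) = (1/3) Σ_{d|3} μ(3/d) · 617^d = (1/3)(μ(3)·617^1 + μ(1)·617^3) = 234884496/3 = 78294832.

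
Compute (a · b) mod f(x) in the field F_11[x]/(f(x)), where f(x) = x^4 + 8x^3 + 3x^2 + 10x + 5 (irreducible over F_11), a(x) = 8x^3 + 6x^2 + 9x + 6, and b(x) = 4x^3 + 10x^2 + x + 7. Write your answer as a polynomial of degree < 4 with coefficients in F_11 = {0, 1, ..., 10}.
a · b ≡ 2x^3 + 10x^2 + 7x + 5 (mod f(x))

Multiply in F_11[x]: a(x)·b(x) = (8x^3 + 6x^2 + 9x + 6)·(4x^3 + 10x^2 + x + 7) = 10x^6 + 5x^5 + 5x^4 + x^2 + 3x + 9. This has degree ≥ 4, so divide by f(x) over F_11: 10x^6 + 5x^5 + 5x^4 + x^2 + 3x + 9 = (10x^2 + 2x + 3)·(x^4 + 8x^3 + 3x^2 + 10x + 5) + (2x^3 + 10x^2 + 7x + 5). Hence a·b ≡ 2x^3 + 10x^2 + 7x + 5 (mod f). (F_11[x]/(f) is a field with 11^4 = 14641 elements since f is irreducible of degree 4.)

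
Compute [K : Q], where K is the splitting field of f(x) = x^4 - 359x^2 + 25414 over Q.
[K : Q] = 4

Solving the quadratic in x^2: x^2 = (359 ± √(359^2 - 4·25414))/2 = (359 ± √27225)/2 = (359 ± 165)/2, giving x^2 = 262 or x^2 = 97. So f(x) = (x^2 - 262)(x^2 - 97) and the roots of f are ±√262, ±√97. Hence the splitting field is K = Q(√262, √97). Since 262 and 97 are distinct squarefree integers > 1, their product 25414 is not a perfect square, so √97 ∉ Q(√262). By the tower law [K:Q] = [Q(√262,√97):Q(√262)] · [Q(√262):Q] = 2 · 2 = 4.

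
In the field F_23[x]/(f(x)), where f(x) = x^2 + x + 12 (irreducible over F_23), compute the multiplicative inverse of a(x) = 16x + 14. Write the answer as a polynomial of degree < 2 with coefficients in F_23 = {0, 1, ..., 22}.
a(x)^(-1) ≡ 21x + 17 (mod f(x))

Since f is irreducible over F_23, F_23[x]/(f) is a field and a(x) ≠ 0 has an inverse. Apply the extended Euclidean algorithm to f(x) and a(x) in F_23[x]: f(x) = (13x + 16)·a(x) + (18). The last nonzero remainder is the constant 18 = gcd(f, a) in F_23. Back-substituting through the division chain expresses 18 = s(x)·a(x) + t(x)·f(x) with s(x) ≡ 10x + 7 (mod f), so (10x + 7)·a(x) ≡ 18 (mod f). Multiplying by 18^(-1) ≡ 9 in F_23 gives a(x)^(-1) ≡ 9·(10x + 7) ≡ 21x + 17 (mod f). Check: (16x + 14)·(21x + 17) = 14x^2 + 14x + 8 ≡ 1 (mod x^2 + x + 12).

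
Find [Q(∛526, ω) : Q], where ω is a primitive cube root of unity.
[Q(∛526, ω) : Q] = 6

[Q(∛526):Q] = 3 (min poly x^3 - 526, irreducible since 526 is not a perfect cube). [Q(ω):Q] = 2 (min poly x^2 + x + 1). Since Q(∛526) ⊂ R and ω ∉ R, we have ω ∉ Q(∛526), so x^2 + x + 1 remains irreducible over Q(∛526) and [Q(∛526, ω) : Q(∛526)] = 2. By the tower law, [Q(∛526, ω) : Q] = 3 · 2 = 6. (In fact Q(∛526, ω) is the splitting field of x^3 - 526 over Q.)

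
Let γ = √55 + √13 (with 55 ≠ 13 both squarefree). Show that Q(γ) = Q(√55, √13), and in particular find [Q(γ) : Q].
[Q(γ) : Q] = 4 (equivalently, Q(γ) = Q(√55, √13))

Obviously Q(γ) ⊆ Q(√55, √13), and [Q(√55, √13):Q] = 4 (since 55, 13 are distinct squarefree integers > 1 with 715 not a perfect square). To show equality we compute the minimal polynomial of γ. From γ = √55 + √13: γ^2 = 55 + 2√(715) + 13 = 68 + 2√(715), so γ^2 - 68 = 2√(715); squaring, (γ^2 - 68)^2 = 4·715, i.e. γ^4 - 136γ^2 + 4624 - 2860 = 0, i.e. γ^4 - 136γ^2 + 1764 = 0. So γ is a root of x^4 - 136x^2 + 1764. This polynomial is irreducible over Q: it has no rational root (each ±√55 ± √13 is irrational), and any factorization into two quadratics over Q would force √(715) ∈ Q (pairing opposite roots) or √55, √13 ∈ Q (other pairings), all impossible. Hence [Q(γ):Q] = 4 = [Q(√55, √13):Q], so Q(γ) = Q(√55, √13).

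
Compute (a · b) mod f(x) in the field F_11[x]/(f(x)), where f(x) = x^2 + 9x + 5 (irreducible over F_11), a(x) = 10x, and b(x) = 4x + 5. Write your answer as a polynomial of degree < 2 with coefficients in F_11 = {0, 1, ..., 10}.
a · b ≡ 9x + 9 (mod f(x))

Multiply in F_11[x]: a(x)·b(x) = (10x)·(4x + 5) = 7x^2 + 6x. This has degree ≥ 2, so divide by f(x) over F_11: 7x^2 + 6x = (7)·(x^2 + 9x + 5) + (9x + 9). Hence a·b ≡ 9x + 9 (mod f). (F_11[x]/(f) is a field with 11^2 = 121 elements since f is irreducible of degree 2.)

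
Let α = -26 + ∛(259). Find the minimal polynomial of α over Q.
m_α(x) = x^3 + 78x^2 + 2028x + 17317

Set β = α + 26 = ∛(259), so β^3 = 259. Then (α + 26)^3 - 259 = 0, i.e. α is a root of g(x) = (x + 26)^3 - 259 = x^3 + 78x^2 + 2028x + 17317. Since g(x) = h(x + 26) where h(x) = x^3 - 259, and h is irreducible over Q (because 259 is not a perfect cube, so h has no rational root, and a monic cubic with no rational root is irreducible), g is also irreducible (irreducibility is preserved under the substitution x → x + 26). Hence m_α(x) = x^3 + 78x^2 + 2028x + 17317.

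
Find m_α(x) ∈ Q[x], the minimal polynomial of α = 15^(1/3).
m_α(x) = x^3 - 15

α satisfies α^3 = 15, so x^3 - 15 annihilates α. By the rational root test, a rational root p/q (in lowest terms) of x^3 - 15 would satisfy p^3 = 15 q^3, forcing q = 1 and p^3 = 15; but 15 is not a perfect cube, contradiction. A monic cubic over Q with no rational root is irreducible (any nontrivial factorization would include a linear factor). Hence x^3 - 15 is the minimal polynomial of α, and in particular [Q(α):Q] = 3.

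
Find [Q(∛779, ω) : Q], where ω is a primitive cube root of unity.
[Q(∛779, ω) : Q] = 6

[Q(∛779):Q] = 3 (min poly x^3 - 779, irreducible since 779 is not a perfect cube). [Q(ω):Q] = 2 (min poly x^2 + x + 1). Since Q(∛779) ⊂ R and ω ∉ R, we have ω ∉ Q(∛779), so x^2 + x + 1 remains irreducible over Q(∛779) and [Q(∛779, ω) : Q(∛779)] = 2. By the tower law, [Q(∛779, ω) : Q] = 3 · 2 = 6. (In fact Q(∛779, ω) is the splitting field of x^3 - 779 over Q.)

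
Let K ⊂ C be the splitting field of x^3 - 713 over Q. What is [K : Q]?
[K : Q] = 6

The roots of x^3 - 713 are ∛713, ω∛713, ω^2∛713 where ω = e^(2πi/3) is a primitive cube root of unity, so K = Q(∛713, ω). Now [Q(∛713):Q] = 3 (since 713 is not a perfect cube, x^3 - 713 is irreducible) and [Q(ω):Q] = 2. Both 2 and 3 divide [K:Q], and [K:Q] ≤ 3·2 = 6, so [K:Q] = 6. (Equivalently: Q(∛713) ⊂ R but ω ∉ R, so [K : Q(∛713)] = 2.)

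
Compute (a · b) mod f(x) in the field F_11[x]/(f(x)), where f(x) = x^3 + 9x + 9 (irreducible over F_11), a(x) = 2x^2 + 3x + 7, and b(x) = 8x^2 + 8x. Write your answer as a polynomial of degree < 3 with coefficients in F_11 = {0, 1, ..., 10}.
a · b ≡ 2x^2 + 3x + 3 (mod f(x))

Multiply in F_11[x]: a(x)·b(x) = (2x^2 + 3x + 7)·(8x^2 + 8x) = 5x^4 + 7x^3 + 3x^2 + x. This has degree ≥ 3, so divide by f(x) over F_11: 5x^4 + 7x^3 + 3x^2 + x = (5x + 7)·(x^3 + 9x + 9) + (2x^2 + 3x + 3). Hence a·b ≡ 2x^2 + 3x + 3 (mod f). (F_11[x]/(f) is a field with 11^3 = 1331 elements since f is irreducible of degree 3.)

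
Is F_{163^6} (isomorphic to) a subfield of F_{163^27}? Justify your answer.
No: F_{163^6} is not a subfield of F_{163^27}

F_{p^m} embeds in F_{p^n} iff m | n. Here 6 ∤ 27 (since 27 = 4·6 + 3 with remainder 3 ≠ 0), so F_{163^6} is not a subfield of F_{163^27}. Equivalently: if it were, the tower law would give 6 = [F_{163^6}:F_163] dividing [F_{163^27}:F_163] = 27, contradiction.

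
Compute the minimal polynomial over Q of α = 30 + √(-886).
m_α(x) = x^2 - 60x + 1786

From α - 30 = √(-886), squaring gives (α - 30)^2 = -886, i.e. α^2 - 60α + 900 = -886, so α^2 - 60α + 1786 = 0. The discriminant of x^2 - 60x + 1786 is (-60)^2 - 4·(1786) = 3600 - 7144 = -3544, and 4·(-886) is not a perfect square in Q since -886 is squarefree and ≠ 1. Hence x^2 - 60x + 1786 is irreducible over Q and is the minimal polynomial of α.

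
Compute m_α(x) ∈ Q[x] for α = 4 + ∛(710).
m_α(x) = x^3 - 12x^2 + 48x - 774

Set β = α - 4 = ∛(710), so β^3 = 710. Then (α - 4)^3 - 710 = 0, i.e. α is a root of g(x) = (x - 4)^3 - 710 = x^3 - 12x^2 + 48x - 774. Since g(x) = h(x - 4) where h(x) = x^3 - 710, and h is irreducible over Q (because 710 is not a perfect cube, so h has no rational root, and a monic cubic with no rational root is irreducible), g is also irreducible (irreducibility is preserved under the substitution x → x - 4). Hence m_α(x) = x^3 - 12x^2 + 48x - 774.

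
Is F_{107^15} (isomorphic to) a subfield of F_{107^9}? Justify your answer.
No: F_{107^15} is not a subfield of F_{107^9}

F_{p^m} embeds in F_{p^n} iff m | n. Here 15 ∤ 9 (since 9 = 0·15 + 9 with remainder 9 ≠ 0), so F_{107^15} is not a subfield of F_{107^9}. Equivalently: if it were, the tower law would give 15 = [F_{107^15}:F_107] dividing [F_{107^9}:F_107] = 9, contradiction.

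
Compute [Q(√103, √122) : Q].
[Q(√103, √122) : Q] = 4

[Q(√103):Q] = 2 (min poly x^2 - 103, irreducible since 103 is squarefree > 1). For the top step, suppose √122 ∈ Q(√103), say √122 = c + d√103 with c, d ∈ Q. Squaring: 122 = c^2 + 103d^2 + 2cd√103. Since √103 ∉ Q this forces 2cd = 0. If d = 0 then √122 = c ∈ Q, contradicting 122 squarefree > 1. If c = 0 then 122 = 103d^2, so 103·122 = (103d)^2 is a perfect square in Q — but 103·122 = 12566 is not a perfect square (since 103 and 122 are distinct squarefree integers). Contradiction. Hence √122 ∉ Q(√103), so x^2 - 122 stays irreducible over Q(√103) and [Q(√103, √122) : Q(√103)] = 2. By the tower law, [Q(√103, √122) : Q] = 2 · 2 = 4.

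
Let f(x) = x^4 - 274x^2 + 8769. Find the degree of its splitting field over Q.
[K : Q] = 4

Solving the quadratic in x^2: x^2 = (274 ± √(274^2 - 4·8769))/2 = (274 ± √40000)/2 = (274 ± 200)/2, giving x^2 = 37 or x^2 = 237. So f(x) = (x^2 - 37)(x^2 - 237) and the roots of f are ±√37, ±√237. Hence the splitting field is K = Q(√37, √237). Since 37 and 237 are distinct squarefree integers > 1, their product 8769 is not a perfect square, so √237 ∉ Q(√37). By the tower law [K:Q] = [Q(√37,√237):Q(√37)] · [Q(√37):Q] = 2 · 2 = 4.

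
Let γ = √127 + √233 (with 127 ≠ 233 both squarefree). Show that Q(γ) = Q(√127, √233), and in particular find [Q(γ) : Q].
[Q(γ) : Q] = 4 (equivalently, Q(γ) = Q(√127, √233))

Obviously Q(γ) ⊆ Q(√127, √233), and [Q(√127, √233):Q] = 4 (since 127, 233 are distinct squarefree integers > 1 with 29591 not a perfect square). To show equality we compute the minimal polynomial of γ. From γ = √127 + √233: γ^2 = 127 + 2√(29591) + 233 = 360 + 2√(29591), so γ^2 - 360 = 2√(29591); squaring, (γ^2 - 360)^2 = 4·29591, i.e. γ^4 - 720γ^2 + 129600 - 118364 = 0, i.e. γ^4 - 720γ^2 + 11236 = 0. So γ is a root of x^4 - 720x^2 + 11236. This polynomial is irreducible over Q: it has no rational root (each ±√127 ± √233 is irrational), and any factorization into two quadratics over Q would force √(29591) ∈ Q (pairing opposite roots) or √127, √233 ∈ Q (other pairings), all impossible. Hence [Q(γ):Q] = 4 = [Q(√127, √233):Q], so Q(γ) = Q(√127, √233).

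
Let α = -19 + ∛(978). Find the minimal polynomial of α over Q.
m_α(x) = x^3 + 57x^2 + 1083x + 5881

Set β = α + 19 = ∛(978), so β^3 = 978. Then (α + 19)^3 - 978 = 0, i.e. α is a root of g(x) = (x + 19)^3 - 978 = x^3 + 57x^2 + 1083x + 5881. Since g(x) = h(x + 19) where h(x) = x^3 - 978, and h is irreducible over Q (because 978 is not a perfect cube, so h has no rational root, and a monic cubic with no rational root is irreducible), g is also irreducible (irreducibility is preserved under the substitution x → x + 19). Hence m_α(x) = x^3 + 57x^2 + 1083x + 5881.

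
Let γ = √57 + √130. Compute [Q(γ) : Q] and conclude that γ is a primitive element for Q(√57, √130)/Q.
[Q(γ) : Q] = 4 (equivalently, Q(γ) = Q(√57, √130))

Obviously Q(γ) ⊆ Q(√57, √130), and [Q(√57, √130):Q] = 4 (since 57, 130 are distinct squarefree integers > 1 with 7410 not a perfect square). To show equality we compute the minimal polynomial of γ. From γ = √57 + √130: γ^2 = 57 + 2√(7410) + 130 = 187 + 2√(7410), so γ^2 - 187 = 2√(7410); squaring, (γ^2 - 187)^2 = 4·7410, i.e. γ^4 - 374γ^2 + 34969 - 29640 = 0, i.e. γ^4 - 374γ^2 + 5329 = 0. So γ is a root of x^4 - 374x^2 + 5329. This polynomial is irreducible over Q: it has no rational root (each ±√57 ± √130 is irrational), and any factorization into two quadratics over Q would force √(7410) ∈ Q (pairing opposite roots) or √57, √130 ∈ Q (other pairings), all impossible. Hence [Q(γ):Q] = 4 = [Q(√57, √130):Q], so Q(γ) = Q(√57, √130).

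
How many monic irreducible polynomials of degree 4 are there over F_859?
There are 136116908070 monic irreducible polynomials of degree 4 over F_859

Each element of F_{859^4} that lies in no proper subfield is a root of exactly one monic irreducible of degree 4 over F_859, and each such polynomial has 4 distinct roots in F_{859^4}. By Möbius inversion the count is N_859(4) = (1/4) Σ_{d|4} μ(4/d) · 859^d = (1/4)(μ(4)·859^1 + μ(2)·859^2 + μ(1)·859^4) = 544467632280/4 = 136116908070.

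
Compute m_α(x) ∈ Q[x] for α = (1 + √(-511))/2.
m_α(x) = x^2 - x + 128

From 2α - 1 = √(-511), squaring gives (2α - 1)^2 = -511, i.e. 4α^2 - 4α + 1 = -511, so α^2 - α + (1 + 511)/4 = 0. Since -511 ≡ 1 (mod 4), (1 + 511)/4 = 128 ∈ Z. The polynomial x^2 - x + 128 has discriminant 1 - 4·(128) = -511, which is not a perfect square in Q (d = -511 is squarefree and ≠ 1), so x^2 - x + 128 is irreducible over Q. It is the minimal polynomial of α.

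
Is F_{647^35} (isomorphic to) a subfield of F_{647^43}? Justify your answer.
No: F_{647^35} is not a subfield of F_{647^43}

F_{p^m} embeds in F_{p^n} iff m | n. Here 35 ∤ 43 (since 43 = 1·35 + 8 with remainder 8 ≠ 0), so F_{647^35} is not a subfield of F_{647^43}. Equivalently: if it were, the tower law would give 35 = [F_{647^35}:F_647] dividing [F_{647^43}:F_647] = 43, contradiction.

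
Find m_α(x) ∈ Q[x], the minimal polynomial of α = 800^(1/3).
m_α(x) = x^3 - 800

α satisfies α^3 = 800, so x^3 - 800 annihilates α. By the rational root test, a rational root p/q (in lowest terms) of x^3 - 800 would satisfy p^3 = 800 q^3, forcing q = 1 and p^3 = 800; but 800 is not a perfect cube, contradiction. A monic cubic over Q with no rational root is irreducible (any nontrivial factorization would include a linear factor). Hence x^3 - 800 is the minimal polynomial of α, and in particular [Q(α):Q] = 3.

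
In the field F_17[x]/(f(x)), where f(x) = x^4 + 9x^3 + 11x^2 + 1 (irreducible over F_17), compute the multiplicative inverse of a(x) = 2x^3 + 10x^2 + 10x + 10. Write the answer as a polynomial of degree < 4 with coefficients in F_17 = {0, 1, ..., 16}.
a(x)^(-1) ≡ 4x^3 + 10x^2 + 4x + 5 (mod f(x))

Since f is irreducible over F_17, F_17[x]/(f) is a field and a(x) ≠ 0 has an inverse. Apply the extended Euclidean algorithm to f(x) and a(x) in F_17[x]: f(x) = (9x + 2)·a(x) + (3x^2 + 9x + 15);  a(x) = (12x + 7)·(3x^2 + 9x + 15) + (5x + 7);  (3x^2 + 9x + 15) = (4x + 3)·(5x + 7) + (11). The last nonzero remainder is the constant 11 = gcd(f, a) in F_17. Back-substituting through the division chain expresses 11 = s(x)·a(x) + t(x)·f(x) with s(x) ≡ 10x^3 + 8x^2 + 10x + 4 (mod f), so (10x^3 + 8x^2 + 10x + 4)·a(x) ≡ 11 (mod f). Multiplying by 11^(-1) ≡ 14 in F_17 gives a(x)^(-1) ≡ 14·(10x^3 + 8x^2 + 10x + 4) ≡ 4x^3 + 10x^2 + 4x + 5 (mod f). Check: (2x^3 + 10x^2 + 10x + 10)·(4x^3 + 10x^2 + 4x + 5) = 8x^6 + 9x^5 + 12x^4 + 3x^3 + 3x^2 + 5x + 16 ≡ 1 (mod x^4 + 9x^3 + 11x^2 + 1).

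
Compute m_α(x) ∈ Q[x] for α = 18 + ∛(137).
m_α(x) = x^3 - 54x^2 + 972x - 5969

Set β = α - 18 = ∛(137), so β^3 = 137. Then (α - 18)^3 - 137 = 0, i.e. α is a root of g(x) = (x - 18)^3 - 137 = x^3 - 54x^2 + 972x - 5969. Since g(x) = h(x - 18) where h(x) = x^3 - 137, and h is irreducible over Q (because 137 is not a perfect cube, so h has no rational root, and a monic cubic with no rational root is irreducible), g is also irreducible (irreducibility is preserved under the substitution x → x - 18). Hence m_α(x) = x^3 - 54x^2 + 972x - 5969.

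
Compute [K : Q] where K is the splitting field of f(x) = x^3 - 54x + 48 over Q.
[K : Q] = 6

By the rational root test, any rational root of the monic integer polynomial f(x) = x^3 - 54x + 48 must be an integer dividing the constant term 48, i.e. one of ±{1, 2, 3, 4, 6, 8, 12, 16, 24, 48}. Evaluating: f(1) = -5, f(-1) = 101, f(2) = -52, f(-2) = 148, f(3) = -87, f(-3) = 183, f(4) = -104, f(-4) = 200, f(6) = -60, f(-6) = 156, f(8) = 128, f(-8) = -32, f(12) = 1128, f(-12) = -1032, f(16) = 3280, f(-16) = -3184, f(24) = 12576, f(-24) = -12480, f(48) = 108048, f(-48) = -107952; none is 0, so f has no rational root and is therefore irreducible over Q (a cubic with no linear factor over a field is irreducible). For an irreducible cubic, the Galois group is A_3 or S_3 according as the discriminant disc(f) = -4a^3 - 27b^2 = -4·(-54)^3 - 27·(48)^2 = 567648 is or is not a square in Q. Here disc(f) = 567648 is not a perfect square in Q, so the Galois group of f over Q is not contained in A_3 and must be all of S_3. The splitting field has degree |S_3| = 6 over Q, so [K : Q] = 6.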